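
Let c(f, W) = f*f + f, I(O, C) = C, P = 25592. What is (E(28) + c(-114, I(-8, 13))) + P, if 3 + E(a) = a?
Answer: 38499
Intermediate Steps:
E(a) = -3 + a
c(f, W) = f + f² (c(f, W) = f² + f = f + f²)
(E(28) + c(-114, I(-8, 13))) + P = ((-3 + 28) - 114*(1 - 114)) + 25592 = (25 - 114*(-113)) + 25592 = (25 + 12882) + 25592 = 12907 + 25592 = 38499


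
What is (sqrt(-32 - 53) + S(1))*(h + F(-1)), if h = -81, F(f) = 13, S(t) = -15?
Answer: 1020 - 68*I*sqrt(85) ≈ 1020.0 - 626.93*I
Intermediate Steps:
(sqrt(-32 - 53) + S(1))*(h + F(-1)) = (sqrt(-32 - 53) - 15)*(-81 + 13) = (sqrt(-85) - 15)*(-68) = (I*sqrt(85) - 15)*(-68) = (-15 + I*sqrt(85))*(-68) = 1020 - 68*I*sqrt(85)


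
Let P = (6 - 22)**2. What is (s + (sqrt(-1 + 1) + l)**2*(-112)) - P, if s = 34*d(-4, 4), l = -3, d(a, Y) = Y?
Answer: -1128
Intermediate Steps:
P = 256 (P = (-16)**2 = 256)
s = 136 (s = 34*4 = 136)
(s + (sqrt(-1 + 1) + l)**2*(-112)) - P = (136 + (sqrt(-1 + 1) - 3)**2*(-112)) - 1*256 = (136 + (sqrt(0) - 3)**2*(-112)) - 256 = (136 + (0 - 3)**2*(-112)) - 256 = (136 + (-3)**2*(-112)) - 256 = (136 + 9*(-112)) - 256 = (136 - 1008) - 256 = -872 - 256 = -1128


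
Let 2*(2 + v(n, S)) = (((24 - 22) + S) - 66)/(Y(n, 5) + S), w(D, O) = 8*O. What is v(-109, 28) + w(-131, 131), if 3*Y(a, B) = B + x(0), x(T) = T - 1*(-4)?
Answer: 32408/31 ≈ 1045.4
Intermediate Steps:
x(T) = 4 + T (x(T) = T + 4 = 4 + T)
Y(a, B) = 4/3 + B/3 (Y(a, B) = (B + (4 + 0))/3 = (B + 4)/3 = (4 + B)/3 = 4/3 + B/3)
v(n, S) = -2 + (-64 + S)/(2*(3 + S)) (v(n, S) = -2 + ((((24 - 22) + S) - 66)/((4/3 + (⅓)*5) + S))/2 = -2 + (((2 + S) - 66)/((4/3 + 5/3) + S))/2 = -2 + ((-64 + S)/(3 + S))/2 = -2 + (-64 + S)/(2*(3 + S)))
v(-109, 28) + w(-131, 131) = (-76 - 3*28)/(2*(3 + 28)) + 8*131 = (½)*(-76 - 84)/31 + 1048 = (½)*(1/31)*(-160) + 1048 = -80/31 + 1048 = 32408/31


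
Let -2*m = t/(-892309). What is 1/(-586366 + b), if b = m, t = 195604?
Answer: -892309/523219561292 ≈ -1.7054e-6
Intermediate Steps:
m = 97802/892309 (m = -97802/(-892309) = -97802*(-1)/892309 = -½*(-195604/892309) = 97802/892309 ≈ 0.10961)
b = 97802/892309 ≈ 0.10961
1/(-586366 + b) = 1/(-586366 + 97802/892309) = 1/(-523219561292/892309) = -892309/523219561292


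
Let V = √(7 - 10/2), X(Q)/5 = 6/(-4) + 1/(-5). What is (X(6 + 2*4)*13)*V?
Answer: -221*√2/2 ≈ -156.27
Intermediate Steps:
X(Q) = -17/2 (X(Q) = 5*(6/(-4) + 1/(-5)) = 5*(6*(-¼) + 1*(-⅕)) = 5*(-3/2 - ⅕) = 5*(-17/10) = -17/2)
V = √2 (V = √(7 - 10*½) = √(7 - 5) = √2 ≈ 1.4142)
(X(6 + 2*4)*13)*V = (-17/2*13)*√2 = -221*√2/2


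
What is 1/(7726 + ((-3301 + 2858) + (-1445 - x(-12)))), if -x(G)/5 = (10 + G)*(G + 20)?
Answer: 1/5758 ≈ 0.00017367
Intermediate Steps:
x(G) = -5*(10 + G)*(20 + G) (x(G) = -5*(10 + G)*(G + 20) = -5*(10 + G)*(20 + G))
1/(7726 + ((-3301 + 2858) + (-1445 - x(-12)))) = 1/(7726 + ((-3301 + 2858) + (-1445 - (-1000 - 150*(-12) - 5*(-12)²)))) = 1/(7726 + (-443 + (-1445 - (-1000 + 1800 - 5*144)))) = 1/(7726 + (-443 + (-1445 - (-1000 + 1800 - 720)))) = 1/(7726 + (-443 + (-1445 - 1*80))) = 1/(7726 + (-443 + (-1445 - 80))) = 1/(7726 + (-443 - 1525)) = 1/(7726 - 1968) = 1/5758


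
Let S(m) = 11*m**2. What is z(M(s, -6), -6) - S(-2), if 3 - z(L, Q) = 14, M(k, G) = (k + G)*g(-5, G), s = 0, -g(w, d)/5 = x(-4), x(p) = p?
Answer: -55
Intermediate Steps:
g(w, d) = 20 (g(w, d) = -5*(-4) = 20)
M(k, G) = 20*G + 20*k (M(k, G) = (k + G)*20 = (G + k)*20 = 20*G + 20*k)
z(L, Q) = -11 (z(L, Q) = 3 - 1*14 = 3 - 14 = -11)
z(M(s, -6), -6) - S(-2) = -11 - 11*(-2)**2 = -11 - 11*4 = -11 - 1*44 = -11 - 44 = -55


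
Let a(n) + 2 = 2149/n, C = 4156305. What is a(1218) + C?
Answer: 723197029/174 ≈ 4.1563e+6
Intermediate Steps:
a(n) = -2 + 2149/n
a(1218) + C = (-2 + 2149/1218) + 4156305 = (-2 + 2149*(1/1218)) + 4156305 = (-2 + 307/174) + 4156305 = -41/174 + 4156305 = 723197029/174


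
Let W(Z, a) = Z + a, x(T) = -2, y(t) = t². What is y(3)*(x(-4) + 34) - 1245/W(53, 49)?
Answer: 9377/34 ≈ 275.79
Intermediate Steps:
y(3)*(x(-4) + 34) - 1245/W(53, 49) = 3²*(-2 + 34) - 1245/(53 + 49) = 9*32 - 1245/102 = 288 - 1245/102 = 288 - 1*415/34 = 288 - 415/34 = 9377/34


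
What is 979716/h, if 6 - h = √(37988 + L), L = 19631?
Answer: -5878296/57583 - 979716*√57619/57583 ≈ -4186.1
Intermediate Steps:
h = 6 - √57619 (h = 6 - √(37988 + 19631) = 6 - √57619 ≈ -234.04)
979716/h = 979716/(6 - √57619)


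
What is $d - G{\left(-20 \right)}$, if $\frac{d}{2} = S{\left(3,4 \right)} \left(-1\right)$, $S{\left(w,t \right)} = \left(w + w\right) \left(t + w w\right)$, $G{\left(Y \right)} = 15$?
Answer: $-171$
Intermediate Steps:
$S{\left(w,t \right)} = 2 w \left(t + w^{2}\right)$
$d = -156$ ($d = 2 \cdot 2 \cdot 3 \left(4 + 3^{2}\right) \left(-1\right) = 2 \cdot 2 \cdot 3 \left(4 + 9\right) \left(-1\right) = 2 \cdot 2 \cdot 3 \cdot 13 \left(-1\right) = 2 \cdot 78 \left(-1\right) = 2 \left(-78\right) = -156$)
$d - G{\left(-20 \right)} = -156 - 15 = -171$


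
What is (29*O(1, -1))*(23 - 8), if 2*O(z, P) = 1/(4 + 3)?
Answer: 435/14 ≈ 31.071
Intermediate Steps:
O(z, P) = 1/14 (O(z, P) = 1/(2*(4 + 3)) = (1/2)/7 = (1/2)*(1/7) = 1/14)
(29*O(1, -1))*(23 - 8) = (29*(1/14))*(23 - 8) = (29/14)*15 = 435/14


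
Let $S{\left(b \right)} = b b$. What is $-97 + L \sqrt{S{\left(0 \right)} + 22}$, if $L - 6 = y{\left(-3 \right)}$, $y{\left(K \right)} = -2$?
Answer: $-97 + 4 \sqrt{22} \approx -78.238$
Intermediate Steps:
$L = 4$ ($L = 6 - 2 = 4$)
$S{\left(b \right)} = b^{2}$
$-97 + L \sqrt{S{\left(0 \right)} + 22} = -97 + 4 \sqrt{0^{2} + 22} = -97 + 4 \sqrt{0 + 22} = -97 + 4 \sqrt{22}$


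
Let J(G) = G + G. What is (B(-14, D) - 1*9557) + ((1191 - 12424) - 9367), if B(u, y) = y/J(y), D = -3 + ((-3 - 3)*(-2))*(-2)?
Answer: -60313/2 ≈ -30157.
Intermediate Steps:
J(G) = 2*G
D = -27 (D = -3 - 6*(-2)*(-2) = -3 + 12*(-2) = -3 - 24 = -27)
B(u, y) = ½ (B(u, y) = y/((2*y)) = y*(1/(2*y)) = ½)
(B(-14, D) - 1*9557) + ((1191 - 12424) - 9367) = (½ - 1*9557) + ((1191 - 12424) - 9367) = (½ - 9557) + (-11233 - 9367) = -19113/2 - 20600 = -60313/2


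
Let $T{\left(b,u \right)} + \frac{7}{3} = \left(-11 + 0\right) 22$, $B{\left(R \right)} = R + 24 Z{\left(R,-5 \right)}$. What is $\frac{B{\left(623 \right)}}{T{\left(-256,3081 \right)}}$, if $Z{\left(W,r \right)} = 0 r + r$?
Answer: $- \frac{1509}{733} \approx -2.0587$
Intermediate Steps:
$Z{\left(W,r \right)} = r$ ($Z{\left(W,r \right)} = 0 + r = r$)
$B{\left(R \right)} = -120 + R$ ($B{\left(R \right)} = R + 24 \left(-5\right) = R - 120 = -120 + R$)
$T{\left(b,u \right)} = - \frac{733}{3}$ ($T{\left(b,u \right)} = - \frac{7}{3} + \left(-11 + 0\right) 22 = - \frac{7}{3} - 242 = - \frac{733}{3}$)
$\frac{B{\left(623 \right)}}{T{\left(-256,3081 \right)}} = \frac{-120 + 623}{- \frac{733}{3}} = 503 \left(- \frac{3}{733}\right) = - \frac{1509}{733}$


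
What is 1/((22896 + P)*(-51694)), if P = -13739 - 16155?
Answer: 1/361754612 ≈ 2.7643e-9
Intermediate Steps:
P = -29894
1/((22896 + P)*(-51694)) = 1/((22896 - 29894)*(-51694)) = -1/51694/(-6998) = -1/6998*(-1/51694) = 1/361754612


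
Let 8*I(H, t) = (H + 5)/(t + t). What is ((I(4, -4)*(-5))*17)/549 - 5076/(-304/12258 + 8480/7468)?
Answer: -3543099255083/775291456 ≈ -4570.0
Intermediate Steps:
I(H, t) = (5 + H)/(16*t) (I(H, t) = ((H + 5)/(t + t))/8 = ((5 + H)/((2*t)))/8 = ((5 + H)*(1/(2*t)))/8 = ((5 + H)/(2*t))/8 = (5 + H)/(16*t))
((I(4, -4)*(-5))*17)/549 - 5076/(-304/12258 + 8480/7468) = ((((1/16)*(5 + 4)/(-4))*(-5))*17)/549 - 5076/(-304/12258 + 8480/7468) = ((((1/16)*(-¼)*9)*(-5))*17)*(1/549) - 5076/(-304*1/12258 + 8480*(1/7468)) = (-9/64*(-5)*17)*(1/549) - 5076/(-152/6129 + 2120/1867) = ((45/64)*17)*(1/549) - 5076/12709696/11442843 = (765/64)*(1/549) - 5076*11442843/12709696 = 85/3904 - 14520967767/3177424 = -3543099255083/775291456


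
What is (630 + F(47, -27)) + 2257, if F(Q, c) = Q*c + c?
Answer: 1591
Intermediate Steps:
F(Q, c) = c + Q*c
(630 + F(47, -27)) + 2257 = (630 - 27*(1 + 47)) + 2257 = (630 - 27*48) + 2257 = (630 - 1296) + 2257 = -666 + 2257 = 1591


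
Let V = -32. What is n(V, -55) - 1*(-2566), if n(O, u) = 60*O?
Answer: 646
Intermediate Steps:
n(V, -55) - 1*(-2566) = 60*(-32) - 1*(-2566) = -1920 + 2566 = 646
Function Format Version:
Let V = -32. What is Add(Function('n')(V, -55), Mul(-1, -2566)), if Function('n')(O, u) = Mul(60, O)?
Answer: 646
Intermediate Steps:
Add(Function('n')(V, -55), Mul(-1, -2566)) = Add(Mul(60, -32), Mul(-1, -2566)) = Add(-1920, 2566) = 646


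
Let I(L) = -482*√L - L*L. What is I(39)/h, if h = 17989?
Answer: -1521/17989 - 482*√39/17989 ≈ -0.25188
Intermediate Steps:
I(L) = -L² - 482*√L (I(L) = -482*√L - L² = -L² - 482*√L)
I(39)/h = (-1*39² - 482*√39)/17989 = (-1*1521 - 482*√39)*(1/17989) = (-1521 - 482*√39)*(1/17989) = -1521/17989 - 482*√39/17989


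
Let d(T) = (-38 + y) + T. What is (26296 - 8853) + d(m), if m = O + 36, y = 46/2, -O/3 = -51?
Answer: 17617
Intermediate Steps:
O = 153 (O = -3*(-51) = 153)
y = 23 (y = 46*(1/2) = 23)
m = 189 (m = 153 + 36 = 189)
d(T) = -15 + T (d(T) = (-38 + 23) + T = -15 + T)
(26296 - 8853) + d(m) = (26296 - 8853) + (-15 + 189) = 17443 + 174 = 17617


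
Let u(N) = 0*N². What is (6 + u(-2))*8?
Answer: 48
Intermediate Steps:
u(N) = 0
(6 + u(-2))*8 = (6 + 0)*8 = 6*8 = 48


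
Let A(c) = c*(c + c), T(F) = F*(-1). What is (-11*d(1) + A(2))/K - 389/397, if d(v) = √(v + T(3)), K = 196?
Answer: -18267/19453 - 11*I*√2/196 ≈ -0.93903 - 0.079369*I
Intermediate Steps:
T(F) = -F
A(c) = 2*c² (A(c) = c*(2*c) = 2*c²)
d(v) = √(-3 + v) (d(v) = √(v - 1*3) = √(v - 3) = √(-3 + v))
(-11*d(1) + A(2))/K - 389/397 = (-11*√(-3 + 1) + 2*2²)/196 - 389/397 = (-11*I*√2 + 2*4)*(1/196) - 389*1/397 = (-11*I*√2 + 8)*(1/196) - 389/397 = (8 - 11*I*√2)*(1/196) - 389/397 = (2/49 - 11*I*√2/196) - 389/397 = -18267/19453 - 11*I*√2/196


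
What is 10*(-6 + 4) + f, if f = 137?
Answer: 117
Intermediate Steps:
10*(-6 + 4) + f = 10*(-6 + 4) + 137 = 10*(-2) + 137 = -20 + 137 = 117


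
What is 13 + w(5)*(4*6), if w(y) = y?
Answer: 133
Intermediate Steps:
13 + w(5)*(4*6) = 13 + 5*(4*6) = 13 + 5*24 = 13 + 120 = 133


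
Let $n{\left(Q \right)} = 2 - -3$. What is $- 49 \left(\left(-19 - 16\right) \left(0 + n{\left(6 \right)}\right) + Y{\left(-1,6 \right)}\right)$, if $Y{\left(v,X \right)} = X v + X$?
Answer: $8575$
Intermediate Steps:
$n{\left(Q \right)} = 5$ ($n{\left(Q \right)} = 2 + 3 = 5$)
$Y{\left(v,X \right)} = X + X v$
$- 49 \left(\left(-19 - 16\right) \left(0 + n{\left(6 \right)}\right) + Y{\left(-1,6 \right)}\right) = - 49 \left(\left(-19 - 16\right) \left(0 + 5\right) + 6 \left(1 - 1\right)\right) = - 49 \left(\left(-35\right) 5 + 6 \cdot 0\right) = - 49 \left(-175 + 0\right) = \left(-49\right) \left(-175\right) = 8575$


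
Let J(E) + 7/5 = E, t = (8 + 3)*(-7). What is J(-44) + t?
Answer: -612/5 ≈ -122.40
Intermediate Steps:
t = -77 (t = 11*(-7) = -77)
J(E) = -7/5 + E
J(-44) + t = (-7/5 - 44) - 77 = -227/5 - 77 = -612/5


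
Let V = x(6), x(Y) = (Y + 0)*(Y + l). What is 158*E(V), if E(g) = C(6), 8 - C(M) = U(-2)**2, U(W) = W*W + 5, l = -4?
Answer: -11534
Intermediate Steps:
x(Y) = Y*(-4 + Y) (x(Y) = (Y + 0)*(Y - 4) = Y*(-4 + Y))
V = 12 (V = 6*(-4 + 6) = 6*2 = 12)
U(W) = 5 + W**2 (U(W) = W**2 + 5 = 5 + W**2)
C(M) = -73 (C(M) = 8 - (5 + (-2)**2)**2 = 8 - (5 + 4)**2 = 8 - 1*9**2 = 8 - 1*81 = 8 - 81 = -73)
E(g) = -73
158*E(V) = 158*(-73) = -11534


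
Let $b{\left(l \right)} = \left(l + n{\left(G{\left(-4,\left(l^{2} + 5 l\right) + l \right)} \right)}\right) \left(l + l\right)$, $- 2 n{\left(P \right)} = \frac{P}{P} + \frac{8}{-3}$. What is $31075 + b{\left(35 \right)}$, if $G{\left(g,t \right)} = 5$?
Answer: $\frac{100750}{3} \approx 33583.0$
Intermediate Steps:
$n{\left(P \right)} = \frac{5}{6}$ ($n{\left(P \right)} = - \frac{\frac{P}{P} + \frac{8}{-3}}{2} = - \frac{1 + 8 \left(- \frac{1}{3}\right)}{2} = - \frac{1 - \frac{8}{3}}{2} = \left(- \frac{1}{2}\right) \left(- \frac{5}{3}\right) = \frac{5}{6}$)
$b{\left(l \right)} = 2 l \left(\frac{5}{6} + l\right)$ ($b{\left(l \right)} = \left(l + \frac{5}{6}\right) \left(l + l\right) = \left(\frac{5}{6} + l\right) 2 l = 2 l \left(\frac{5}{6} + l\right)$)
$31075 + b{\left(35 \right)} = 31075 + \frac{1}{3} \cdot 35 \left(5 + 6 \cdot 35\right) = 31075 + \frac{1}{3} \cdot 35 \left(5 + 210\right) = 31075 + \frac{1}{3} \cdot 35 \cdot 215 = 31075 + \frac{7525}{3} = \frac{100750}{3}$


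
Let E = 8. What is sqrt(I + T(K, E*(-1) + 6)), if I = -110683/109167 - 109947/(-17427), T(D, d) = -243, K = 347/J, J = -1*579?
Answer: I*sqrt(95592453587609004879)/634151103 ≈ 15.418*I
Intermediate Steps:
J = -579
K = -347/579 (K = 347/(-579) = 347*(-1/579) = -347/579 ≈ -0.59931)
I = 3357903836/634151103 (I = -110683*1/109167 - 109947*(-1/17427) = -110683/109167 + 36649/5809 = 3357903836/634151103 ≈ 5.2951)
sqrt(I + T(K, E*(-1) + 6)) = sqrt(3357903836/634151103 - 243) = sqrt(-150740814193/634151103) = I*sqrt(95592453587609004879)/634151103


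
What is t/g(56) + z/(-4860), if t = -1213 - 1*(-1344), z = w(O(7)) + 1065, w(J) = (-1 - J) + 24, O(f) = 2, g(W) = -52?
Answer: -57761/21060 ≈ -2.7427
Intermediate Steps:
w(J) = 23 - J
z = 1086 (z = (23 - 1*2) + 1065 = (23 - 2) + 1065 = 21 + 1065 = 1086)
t = 131 (t = -1213 + 1344 = 131)
t/g(56) + z/(-4860) = 131/(-52) + 1086/(-4860) = 131*(-1/52) + 1086*(-1/4860) = -131/52 - 181/810 = -57761/21060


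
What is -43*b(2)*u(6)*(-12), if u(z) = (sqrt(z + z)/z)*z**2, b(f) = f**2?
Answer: 24768*sqrt(3) ≈ 42899.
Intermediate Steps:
u(z) = sqrt(2)*z**(3/2) (u(z) = (sqrt(2*z)/z)*z**2 = ((sqrt(2)*sqrt(z))/z)*z**2 = (sqrt(2)/sqrt(z))*z**2 = sqrt(2)*z**(3/2))
-43*b(2)*u(6)*(-12) = -43*2**2*sqrt(2)*6**(3/2)*(-12) = -172*sqrt(2)*(6*sqrt(6))*(-12) = -172*12*sqrt(3)*(-12) = -2064*sqrt(3)*(-12) = 24768*sqrt(3)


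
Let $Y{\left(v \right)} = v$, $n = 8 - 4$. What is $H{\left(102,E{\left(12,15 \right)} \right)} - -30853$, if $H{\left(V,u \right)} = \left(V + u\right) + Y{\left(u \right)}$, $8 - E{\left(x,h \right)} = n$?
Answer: $30963$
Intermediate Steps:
$n = 4$ ($n = 8 - 4 = 4$)
$E{\left(x,h \right)} = 4$ ($E{\left(x,h \right)} = 8 - 4 = 4$)
$H{\left(V,u \right)} = V + 2 u$ ($H{\left(V,u \right)} = \left(V + u\right) + u = V + 2 u$)
$H{\left(102,E{\left(12,15 \right)} \right)} - -30853 = \left(102 + 2 \cdot 4\right) - -30853 = \left(102 + 8\right) + 30853 = 110 + 30853 = 30963$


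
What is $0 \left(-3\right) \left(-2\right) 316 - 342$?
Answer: $-342$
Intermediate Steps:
$0 \left(-3\right) \left(-2\right) 316 - 342 = 0 \left(-2\right) 316 - 342 = 0 \cdot 316 - 342 = 0 - 342 = -342$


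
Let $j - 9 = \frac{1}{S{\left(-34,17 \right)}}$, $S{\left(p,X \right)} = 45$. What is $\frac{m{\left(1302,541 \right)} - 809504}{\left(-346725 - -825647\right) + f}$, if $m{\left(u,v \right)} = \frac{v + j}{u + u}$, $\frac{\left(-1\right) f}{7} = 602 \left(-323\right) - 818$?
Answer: $- \frac{94857653969}{216287328600} \approx -0.43857$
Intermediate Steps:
$j = \frac{406}{45}$ ($j = 9 + \frac{1}{45} = \frac{406}{45} \approx 9.0222$)
$f = 1366848$ ($f = - 7 \left(602 \left(-323\right) - 818\right) = - 7 \left(-194446 - 818\right) = \left(-7\right) \left(-195264\right) = 1366848$)
$m{\left(u,v \right)} = \frac{\frac{406}{45} + v}{2 u}$ ($m{\left(u,v \right)} = \frac{v + \frac{406}{45}}{u + u} = \frac{\frac{406}{45} + v}{2 u}$)
$\frac{m{\left(1302,541 \right)} - 809504}{\left(-346725 - -825647\right) + f} = \frac{\frac{406 + 45 \cdot 541}{90 \cdot 1302} - 809504}{\left(-346725 - -825647\right) + 1366848} = \frac{\frac{1}{90} \cdot \frac{1}{1302} \left(406 + 24345\right) - 809504}{\left(-346725 + 825647\right) + 1366848} = \frac{\frac{1}{90} \cdot \frac{1}{1302} \cdot 24751 - 809504}{478922 + 1366848} = \frac{\frac{24751}{117180} - 809504}{1845770} = \left(- \frac{94857653969}{117180}\right) \frac{1}{1845770} = - \frac{94857653969}{216287328600}$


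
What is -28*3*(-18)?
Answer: 1512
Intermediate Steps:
-28*3*(-18) = -84*(-18) = 1512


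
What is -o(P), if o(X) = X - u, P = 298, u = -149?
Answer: -447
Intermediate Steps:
o(X) = 149 + X (o(X) = X - 1*(-149) = X + 149 = 149 + X)
-o(P) = -(149 + 298) = -1*447 = -447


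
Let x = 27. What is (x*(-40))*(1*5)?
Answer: -5400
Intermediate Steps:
(x*(-40))*(1*5) = (27*(-40))*(1*5) = -1080*5 = -5400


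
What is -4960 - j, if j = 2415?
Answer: -7375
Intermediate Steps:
-4960 - j = -4960 - 1*2415 = -4960 - 2415 = -7375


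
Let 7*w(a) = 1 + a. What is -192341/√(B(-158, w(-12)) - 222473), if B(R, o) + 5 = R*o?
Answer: 192341*I*√2722314/777804 ≈ 408.01*I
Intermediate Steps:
w(a) = ⅐ + a/7 (w(a) = (1 + a)/7 = ⅐ + a/7)
B(R, o) = -5 + R*o
-192341/√(B(-158, w(-12)) - 222473) = -192341/√((-5 - 158*(⅐ + (⅐)*(-12))) - 222473) = -192341/√((-5 - 158*(⅐ - 12/7)) - 222473) = -192341/√((-5 - 158*(-11/7)) - 222473) = -192341/√((-5 + 1738/7) - 222473) = -192341/√(1703/7 - 222473) = -192341*(-I*√2722314/777804) = -(-192341)*I*√2722314/777804 = 192341*I*√2722314/777804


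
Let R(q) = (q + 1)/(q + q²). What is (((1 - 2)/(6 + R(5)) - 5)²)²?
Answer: 655360000/923521 ≈ 709.63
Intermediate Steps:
R(q) = (1 + q)/(q + q²)
(((1 - 2)/(6 + R(5)) - 5)²)² = (((1 - 2)/(6 + 1/5) - 5)²)² = ((-1/(6 + ⅕) - 5)²)² = ((-1/31/5 - 5)²)² = ((-1*5/31 - 5)²)² = ((-5/31 - 5)²)² = ((-160/31)²)² = (25600/961)² = 655360000/923521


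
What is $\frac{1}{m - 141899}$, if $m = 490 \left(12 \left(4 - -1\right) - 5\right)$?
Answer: $- \frac{1}{114949} \approx -8.6995 \cdot 10^{-6}$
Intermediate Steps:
$m = 26950$ ($m = 490 \left(12 \left(4 + 1\right) - 5\right) = 490 \left(12 \cdot 5 - 5\right) = 490 \left(60 - 5\right) = 490 \cdot 55 = 26950$)
$\frac{1}{m - 141899} = \frac{1}{26950 - 141899} = \frac{1}{-114949} = - \frac{1}{114949}$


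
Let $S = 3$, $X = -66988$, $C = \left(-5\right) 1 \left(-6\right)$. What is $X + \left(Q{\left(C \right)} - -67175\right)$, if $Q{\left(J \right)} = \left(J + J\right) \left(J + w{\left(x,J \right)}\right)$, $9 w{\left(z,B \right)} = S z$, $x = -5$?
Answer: $1887$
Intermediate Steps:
$C = 30$ ($C = \left(-5\right) \left(-6\right) = 30$)
$w{\left(z,B \right)} = \frac{z}{3}$ ($w{\left(z,B \right)} = \frac{3 z}{9} = \frac{z}{3}$)
$Q{\left(J \right)} = 2 J \left(- \frac{5}{3} + J\right)$ ($Q{\left(J \right)} = \left(J + J\right) \left(J + \frac{1}{3} \left(-5\right)\right) = 2 J \left(J - \frac{5}{3}\right) = 2 J \left(- \frac{5}{3} + J\right)$)
$X + \left(Q{\left(C \right)} - -67175\right) = -66988 + \left(\frac{2}{3} \cdot 30 \left(-5 + 3 \cdot 30\right) - -67175\right) = -66988 + \left(\frac{2}{3} \cdot 30 \left(-5 + 90\right) + 67175\right) = -66988 + \left(\frac{2}{3} \cdot 30 \cdot 85 + 67175\right) = -66988 + \left(1700 + 67175\right) = -66988 + 68875 = 1887$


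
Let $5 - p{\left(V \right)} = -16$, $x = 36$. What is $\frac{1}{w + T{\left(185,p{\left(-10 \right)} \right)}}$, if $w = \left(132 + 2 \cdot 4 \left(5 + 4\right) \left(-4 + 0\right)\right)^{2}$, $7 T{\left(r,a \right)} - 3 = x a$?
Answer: $\frac{7}{171111} \approx 4.0909 \cdot 10^{-5}$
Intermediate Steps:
$p{\left(V \right)} = 21$ ($p{\left(V \right)} = 5 - -16 = 5 + 16 = 21$)
$T{\left(r,a \right)} = \frac{3}{7} + \frac{36 a}{7}$
$w = 24336$ ($w = \left(132 + 8 \cdot 9 \left(-4\right)\right)^{2} = \left(132 + 8 \left(-36\right)\right)^{2} = \left(132 - 288\right)^{2} = \left(-156\right)^{2} = 24336$)
$\frac{1}{w + T{\left(185,p{\left(-10 \right)} \right)}} = \frac{1}{24336 + \left(\frac{3}{7} + \frac{36}{7} \cdot 21\right)} = \frac{1}{24336 + \left(\frac{3}{7} + 108\right)} = \frac{1}{24336 + \frac{759}{7}} = \frac{1}{\frac{171111}{7}} = \frac{7}{171111}$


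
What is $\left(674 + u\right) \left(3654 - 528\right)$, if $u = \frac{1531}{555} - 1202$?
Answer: $- \frac{303752378}{185} \approx -1.6419 \cdot 10^{6}$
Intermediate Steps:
$u = - \frac{665579}{555}$ ($u = 1531 \cdot \frac{1}{555} - 1202 = \frac{1531}{555} - 1202 = - \frac{665579}{555} \approx -1199.2$)
$\left(674 + u\right) \left(3654 - 528\right) = \left(674 - \frac{665579}{555}\right) \left(3654 - 528\right) = \left(- \frac{291509}{555}\right) 3126 = - \frac{303752378}{185}$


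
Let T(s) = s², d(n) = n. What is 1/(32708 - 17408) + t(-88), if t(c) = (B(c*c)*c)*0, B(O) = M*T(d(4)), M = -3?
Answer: 1/15300 ≈ 6.5360e-5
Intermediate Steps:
B(O) = -48 (B(O) = -3*4² = -3*16 = -48)
t(c) = 0 (t(c) = -48*c*0 = 0)
1/(32708 - 17408) + t(-88) = 1/(32708 - 17408) + 0 = 1/15300 + 0 = 1/15300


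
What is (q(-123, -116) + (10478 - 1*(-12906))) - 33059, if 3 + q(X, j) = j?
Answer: -9794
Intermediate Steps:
q(X, j) = -3 + j
(q(-123, -116) + (10478 - 1*(-12906))) - 33059 = ((-3 - 116) + (10478 - 1*(-12906))) - 33059 = (-119 + (10478 + 12906)) - 33059 = (-119 + 23384) - 33059 = 23265 - 33059 = -9794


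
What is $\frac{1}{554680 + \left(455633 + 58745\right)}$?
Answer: $\frac{1}{1069058} \approx 9.354 \cdot 10^{-7}$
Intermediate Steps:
$\frac{1}{554680 + \left(455633 + 58745\right)} = \frac{1}{554680 + 514378} = \frac{1}{1069058}$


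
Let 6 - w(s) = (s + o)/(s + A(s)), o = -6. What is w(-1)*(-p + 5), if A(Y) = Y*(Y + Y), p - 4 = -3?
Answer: 52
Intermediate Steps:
p = 1 (p = 4 - 3 = 1)
A(Y) = 2*Y² (A(Y) = Y*(2*Y) = 2*Y²)
w(s) = 6 - (-6 + s)/(s + 2*s²) (w(s) = 6 - (s - 6)/(s + 2*s²) = 6 - (-6 + s)/(s + 2*s²))
w(-1)*(-p + 5) = ((6 + 5*(-1) + 12*(-1)²)/((-1)*(1 + 2*(-1))))*(-1*1 + 5) = (-(6 - 5 + 12*1)/(1 - 2))*(-1 + 5) = -1*(6 - 5 + 12)/(-1)*4 = -1*(-1)*13*4 = 13*4 = 52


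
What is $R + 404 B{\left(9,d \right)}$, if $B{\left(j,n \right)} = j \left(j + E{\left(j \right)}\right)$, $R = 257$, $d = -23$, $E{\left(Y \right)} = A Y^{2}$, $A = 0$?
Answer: $32981$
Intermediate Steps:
$E{\left(Y \right)} = 0$ ($E{\left(Y \right)} = 0 Y^{2} = 0$)
$B{\left(j,n \right)} = j^{2}$ ($B{\left(j,n \right)} = j \left(j + 0\right) = j j = j^{2}$)
$R + 404 B{\left(9,d \right)} = 257 + 404 \cdot 9^{2} = 257 + 404 \cdot 81 = 257 + 32724 = 32981$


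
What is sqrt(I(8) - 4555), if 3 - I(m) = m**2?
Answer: 2*I*sqrt(1154) ≈ 67.941*I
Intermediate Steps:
I(m) = 3 - m**2
sqrt(I(8) - 4555) = sqrt((3 - 1*8**2) - 4555) = sqrt((3 - 1*64) - 4555) = sqrt((3 - 64) - 4555) = sqrt(-61 - 4555) = sqrt(-4616) = 2*I*sqrt(1154)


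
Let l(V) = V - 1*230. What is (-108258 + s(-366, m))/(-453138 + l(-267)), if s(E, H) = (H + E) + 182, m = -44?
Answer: 15498/64805 ≈ 0.23915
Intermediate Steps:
l(V) = -230 + V (l(V) = V - 230 = -230 + V)
s(E, H) = 182 + E + H (s(E, H) = (E + H) + 182 = 182 + E + H)
(-108258 + s(-366, m))/(-453138 + l(-267)) = (-108258 + (182 - 366 - 44))/(-453138 + (-230 - 267)) = (-108258 - 228)/(-453138 - 497) = -108486/(-453635) = -108486*(-1/453635) = 15498/64805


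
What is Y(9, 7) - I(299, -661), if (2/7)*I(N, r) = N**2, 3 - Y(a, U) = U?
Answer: -625815/2 ≈ -3.1291e+5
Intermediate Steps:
Y(a, U) = 3 - U
I(N, r) = 7*N**2/2
Y(9, 7) - I(299, -661) = (3 - 1*7) - 7*299**2/2 = (3 - 7) - 7*89401/2 = -4 - 1*625807/2 = -4 - 625807/2 = -625815/2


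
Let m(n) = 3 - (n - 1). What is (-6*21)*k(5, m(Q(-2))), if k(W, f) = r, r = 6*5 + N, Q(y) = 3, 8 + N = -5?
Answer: -2142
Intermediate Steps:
N = -13 (N = -8 - 5 = -13)
m(n) = 4 - n (m(n) = 3 - (-1 + n) = 3 + (1 - n) = 4 - n)
r = 17 (r = 6*5 - 13 = 30 - 13 = 17)
k(W, f) = 17
(-6*21)*k(5, m(Q(-2))) = -6*21*17 = -126*17 = -2142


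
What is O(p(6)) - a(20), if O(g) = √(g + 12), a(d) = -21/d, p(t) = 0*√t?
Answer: 21/20 + 2*√3 ≈ 4.5141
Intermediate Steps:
p(t) = 0
O(g) = √(12 + g)
O(p(6)) - a(20) = √(12 + 0) - (-21)/20 = √12 - (-21)/20 = 2*√3 - 1*(-21/20) = 2*√3 + 21/20 = 21/20 + 2*√3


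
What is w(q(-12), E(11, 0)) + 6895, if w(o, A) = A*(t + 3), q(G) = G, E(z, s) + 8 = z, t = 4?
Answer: 6916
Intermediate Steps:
E(z, s) = -8 + z
w(o, A) = 7*A (w(o, A) = A*(4 + 3) = A*7 = 7*A)
w(q(-12), E(11, 0)) + 6895 = 7*(-8 + 11) + 6895 = 7*3 + 6895 = 21 + 6895 = 6916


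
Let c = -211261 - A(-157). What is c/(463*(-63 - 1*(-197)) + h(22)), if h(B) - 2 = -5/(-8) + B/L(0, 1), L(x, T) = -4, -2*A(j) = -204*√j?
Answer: -1690088/496313 - 816*I*√157/496313 ≈ -3.4053 - 0.020601*I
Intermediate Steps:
A(j) = 102*√j (A(j) = -(-102)*√j = 102*√j)
h(B) = 21/8 - B/4 (h(B) = 2 + (-5/(-8) + B/(-4)) = 2 + (-5*(-⅛) + B*(-¼)) = 2 + (5/8 - B/4) = 21/8 - B/4)
c = -211261 - 102*I*√157 (c = -211261 - 102*√(-157) = -211261 - 102*I*√157 ≈ -2.1126e+5 - 1278.1*I)
c/(463*(-63 - 1*(-197)) + h(22)) = (-211261 - 102*I*√157)/(463*(-63 - 1*(-197)) + (21/8 - ¼*22)) = (-211261 - 102*I*√157)/(463*(-63 + 197) + (21/8 - 11/2)) = (-211261 - 102*I*√157)/(463*134 - 23/8) = (-211261 - 102*I*√157)/(62042 - 23/8) = (-211261 - 102*I*√157)/(496313/8) = (-211261 - 102*I*√157)*(8/496313) = -1690088/496313 - 816*I*√157/496313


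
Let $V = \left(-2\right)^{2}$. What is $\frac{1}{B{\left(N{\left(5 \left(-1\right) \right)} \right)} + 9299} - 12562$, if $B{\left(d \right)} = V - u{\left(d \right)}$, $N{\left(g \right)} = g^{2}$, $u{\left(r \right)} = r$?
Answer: $- \frac{116550235}{9278} \approx -12562.0$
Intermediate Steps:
$V = 4$
$B{\left(d \right)} = 4 - d$
$\frac{1}{B{\left(N{\left(5 \left(-1\right) \right)} \right)} + 9299} - 12562 = \frac{1}{\left(4 - \left(5 \left(-1\right)\right)^{2}\right) + 9299} - 12562 = \frac{1}{\left(4 - \left(-5\right)^{2}\right) + 9299} - 12562 = \frac{1}{\left(4 - 25\right) + 9299} - 12562 = \frac{1}{-21 + 9299} - 12562 = \frac{1}{9278} - 12562 = - \frac{116550235}{9278}$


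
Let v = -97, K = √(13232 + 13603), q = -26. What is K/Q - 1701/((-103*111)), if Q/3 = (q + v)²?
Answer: 567/3811 + √26835/45387 ≈ 0.15239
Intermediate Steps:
K = √26835 ≈ 163.81
Q = 45387 (Q = 3*(-26 - 97)² = 3*(-123)² = 3*15129 = 45387)
K/Q - 1701/((-103*111)) = √26835/45387 - 1701/((-103*111)) = √26835*(1/45387) - 1701/(-11433) = √26835/45387 - 1701*(-1/11433) = √26835/45387 + 567/3811 = 567/3811 + √26835/45387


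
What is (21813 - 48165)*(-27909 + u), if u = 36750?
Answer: -232978032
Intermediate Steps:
(21813 - 48165)*(-27909 + u) = (21813 - 48165)*(-27909 + 36750) = -26352*8841 = -232978032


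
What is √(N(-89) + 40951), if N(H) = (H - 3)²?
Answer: √49415 ≈ 222.29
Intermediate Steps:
N(H) = (-3 + H)²
√(N(-89) + 40951) = √((-3 - 89)² + 40951) = √((-92)² + 40951) = √(8464 + 40951) = √49415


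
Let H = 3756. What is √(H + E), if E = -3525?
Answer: √231 ≈ 15.199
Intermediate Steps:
√(H + E) = √(3756 - 3525) = √231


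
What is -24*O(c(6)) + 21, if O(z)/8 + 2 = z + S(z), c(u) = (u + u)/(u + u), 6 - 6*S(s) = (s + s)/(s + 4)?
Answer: 169/5 ≈ 33.800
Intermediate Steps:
S(s) = 1 - s/(3*(4 + s)) (S(s) = 1 - (s + s)/(6*(s + 4)) = 1 - 2*s/(6*(4 + s)) = 1 - s/(3*(4 + s)))
c(u) = 1 (c(u) = (2*u)/((2*u)) = (2*u)*(1/(2*u)) = 1)
O(z) = -16 + 8*z + 16*(6 + z)/(3*(4 + z)) (O(z) = -16 + 8*(z + 2*(6 + z)/(3*(4 + z))) = -16 + (8*z + 16*(6 + z)/(3*(4 + z))) = -16 + 8*z + 16*(6 + z)/(3*(4 + z)))
-24*O(c(6)) + 21 = -64*(-12 + 3*1² + 8*1)/(4 + 1) + 21 = -64*(-12 + 3*1 + 8)/5 + 21 = -64*(-12 + 3 + 8)/5 + 21 = -64*(-1)/5 + 21 = -24*(-8/15) + 21 = 64/5 + 21 = 169/5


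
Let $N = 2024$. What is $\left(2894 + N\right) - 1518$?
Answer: $3400$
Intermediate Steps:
$\left(2894 + N\right) - 1518 = \left(2894 + 2024\right) - 1518 = 4918 - 1518 = 3400$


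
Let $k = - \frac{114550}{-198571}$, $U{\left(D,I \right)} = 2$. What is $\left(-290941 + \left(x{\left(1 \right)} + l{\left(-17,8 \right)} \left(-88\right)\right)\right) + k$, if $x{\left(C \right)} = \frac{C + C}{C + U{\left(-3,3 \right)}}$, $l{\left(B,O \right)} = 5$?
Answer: $- \frac{173578708861}{595713} \approx -2.9138 \cdot 10^{5}$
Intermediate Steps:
$k = \frac{114550}{198571}$ ($k = \left(-114550\right) \left(- \frac{1}{198571}\right) = \frac{114550}{198571} \approx 0.57687$)
$x{\left(C \right)} = \frac{2 C}{2 + C}$ ($x{\left(C \right)} = \frac{C + C}{C + 2} = \frac{2 C}{2 + C}$)
$\left(-290941 + \left(x{\left(1 \right)} + l{\left(-17,8 \right)} \left(-88\right)\right)\right) + k = \left(-290941 + \left(2 \cdot 1 \frac{1}{2 + 1} + 5 \left(-88\right)\right)\right) + \frac{114550}{198571} = \left(-290941 - \left(440 - \frac{2}{3}\right)\right) + \frac{114550}{198571} = \left(-290941 + \left(\frac{2}{3} - 440\right)\right) + \frac{114550}{198571} = \left(-290941 - \frac{1318}{3}\right) + \frac{114550}{198571} = - \frac{874141}{3} + \frac{114550}{198571} = - \frac{173578708861}{595713}$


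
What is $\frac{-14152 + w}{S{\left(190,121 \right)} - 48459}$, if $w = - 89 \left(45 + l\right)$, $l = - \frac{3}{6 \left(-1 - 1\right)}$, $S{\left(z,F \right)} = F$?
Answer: $\frac{72717}{193352} \approx 0.37609$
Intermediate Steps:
$l = \frac{1}{4}$ ($l = - \frac{3}{6 \left(-2\right)} = - \frac{3}{-12} = \left(-3\right) \left(- \frac{1}{12}\right) = \frac{1}{4} \approx 0.25$)
$w = - \frac{16109}{4}$ ($w = - 89 \left(45 + \frac{1}{4}\right) = \left(-89\right) \frac{181}{4} = - \frac{16109}{4} \approx -4027.3$)
$\frac{-14152 + w}{S{\left(190,121 \right)} - 48459} = \frac{-14152 - \frac{16109}{4}}{121 - 48459} = - \frac{72717}{4 \left(-48338\right)} = \left(- \frac{72717}{4}\right) \left(- \frac{1}{48338}\right) = \frac{72717}{193352}$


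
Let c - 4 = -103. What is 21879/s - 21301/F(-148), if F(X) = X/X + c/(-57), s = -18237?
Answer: -2460666037/316108 ≈ -7784.3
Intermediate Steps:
c = -99 (c = 4 - 103 = -99)
F(X) = 52/19 (F(X) = X/X - 99/(-57) = 1 - 99*(-1/57) = 1 + 33/19 = 52/19)
21879/s - 21301/F(-148) = 21879/(-18237) - 21301/52/19 = 21879*(-1/18237) - 21301*19/52 = -7293/6079 - 404719/52 = -2460666037/316108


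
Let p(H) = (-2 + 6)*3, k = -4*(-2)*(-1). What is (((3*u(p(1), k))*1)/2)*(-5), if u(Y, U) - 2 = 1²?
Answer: -45/2 ≈ -22.500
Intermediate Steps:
k = -8 (k = 8*(-1) = -8)
p(H) = 12 (p(H) = 4*3 = 12)
u(Y, U) = 3 (u(Y, U) = 2 + 1² = 2 + 1 = 3)
(((3*u(p(1), k))*1)/2)*(-5) = (((3*3)*1)/2)*(-5) = ((9*1)*(½))*(-5) = (9*(½))*(-5) = (9/2)*(-5) = -45/2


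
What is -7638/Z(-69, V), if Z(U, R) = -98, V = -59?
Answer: 3819/49 ≈ 77.939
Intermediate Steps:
-7638/Z(-69, V) = -7638/(-98) = -7638*(-1/98) = 3819/49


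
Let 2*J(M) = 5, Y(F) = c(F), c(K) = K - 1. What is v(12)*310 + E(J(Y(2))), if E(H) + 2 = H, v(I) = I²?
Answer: 89281/2 ≈ 44641.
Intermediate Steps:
c(K) = -1 + K
Y(F) = -1 + F
J(M) = 5/2 (J(M) = (½)*5 = 5/2)
E(H) = -2 + H
v(12)*310 + E(J(Y(2))) = 12²*310 + (-2 + 5/2) = 144*310 + ½ = 44640 + ½ = 89281/2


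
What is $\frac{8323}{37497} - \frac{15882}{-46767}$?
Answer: $\frac{11319185}{20156577} \approx 0.56156$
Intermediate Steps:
$\frac{8323}{37497} - \frac{15882}{-46767} = 8323 \cdot \frac{1}{37497} - - \frac{5294}{15589} = \frac{287}{1293} + \frac{5294}{15589} = \frac{11319185}{20156577}$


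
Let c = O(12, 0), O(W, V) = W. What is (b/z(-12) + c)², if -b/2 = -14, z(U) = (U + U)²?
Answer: 3010225/20736 ≈ 145.17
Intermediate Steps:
z(U) = 4*U² (z(U) = (2*U)² = 4*U²)
b = 28 (b = -2*(-14) = 28)
c = 12
(b/z(-12) + c)² = (28/((4*(-12)²)) + 12)² = (28/((4*144)) + 12)² = (28/576 + 12)² = (28*(1/576) + 12)² = (7/144 + 12)² = (1735/144)² = 3010225/20736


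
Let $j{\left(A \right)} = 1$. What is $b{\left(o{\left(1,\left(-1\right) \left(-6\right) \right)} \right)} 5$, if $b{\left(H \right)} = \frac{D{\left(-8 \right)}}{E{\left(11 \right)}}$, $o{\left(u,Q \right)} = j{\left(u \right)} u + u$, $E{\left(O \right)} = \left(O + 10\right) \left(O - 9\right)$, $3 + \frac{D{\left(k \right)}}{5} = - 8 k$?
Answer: $\frac{1525}{42} \approx 36.31$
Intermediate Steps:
$D{\left(k \right)} = -15 - 40 k$ ($D{\left(k \right)} = -15 + 5 \left(- 8 k\right) = -15 - 40 k$)
$E{\left(O \right)} = \left(-9 + O\right) \left(10 + O\right)$ ($E{\left(O \right)} = \left(10 + O\right) \left(-9 + O\right) = \left(-9 + O\right) \left(10 + O\right)$)
$o{\left(u,Q \right)} = 2 u$ ($o{\left(u,Q \right)} = 1 u + u = u + u = 2 u$)
$b{\left(H \right)} = \frac{305}{42}$ ($b{\left(H \right)} = \frac{-15 - -320}{-90 + 11 + 11^{2}} = \frac{-15 + 320}{-90 + 11 + 121} = \frac{305}{42}$)
$b{\left(o{\left(1,\left(-1\right) \left(-6\right) \right)} \right)} 5 = \frac{305}{42} \cdot 5 = \frac{1525}{42}$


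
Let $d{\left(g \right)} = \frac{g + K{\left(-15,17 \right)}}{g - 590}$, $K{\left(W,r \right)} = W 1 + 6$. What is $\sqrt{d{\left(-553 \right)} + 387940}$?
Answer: $\frac{\sqrt{56313829714}}{381} \approx 622.85$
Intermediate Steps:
$K{\left(W,r \right)} = 6 + W$ ($K{\left(W,r \right)} = W + 6 = 6 + W$)
$d{\left(g \right)} = \frac{-9 + g}{-590 + g}$ ($d{\left(g \right)} = \frac{g + \left(6 - 15\right)}{g - 590} = \frac{g - 9}{-590 + g} = \frac{-9 + g}{-590 + g}$)
$\sqrt{d{\left(-553 \right)} + 387940} = \sqrt{\frac{-9 - 553}{-590 - 553} + 387940} = \sqrt{\frac{1}{-1143} \left(-562\right) + 387940} = \sqrt{\left(- \frac{1}{1143}\right) \left(-562\right) + 387940} = \sqrt{\frac{562}{1143} + 387940} = \sqrt{\frac{443415982}{1143}} = \frac{\sqrt{56313829714}}{381}$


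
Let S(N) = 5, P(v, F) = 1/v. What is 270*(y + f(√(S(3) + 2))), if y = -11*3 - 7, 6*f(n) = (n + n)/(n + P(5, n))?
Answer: -310575/29 - 75*√7/29 ≈ -10716.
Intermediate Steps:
f(n) = n/(3*(⅕ + n)) (f(n) = ((n + n)/(n + 1/5))/6 = ((2*n)/(n + ⅕))/6 = ((2*n)/(⅕ + n))/6 = (2*n/(⅕ + n))/6 = n/(3*(⅕ + n)))
y = -40 (y = -33 - 7 = -40)
270*(y + f(√(S(3) + 2))) = 270*(-40 + 5*√(5 + 2)/(3*(1 + 5*√(5 + 2)))) = 270*(-40 + 5*√7/(3*(1 + 5*√7))) = -10800 + 450*√7/(1 + 5*√7)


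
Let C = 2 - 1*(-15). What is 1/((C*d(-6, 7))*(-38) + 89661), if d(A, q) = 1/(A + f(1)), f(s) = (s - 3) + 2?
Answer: 3/269306 ≈ 1.1140e-5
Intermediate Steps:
f(s) = -1 + s (f(s) = (-3 + s) + 2 = -1 + s)
d(A, q) = 1/A (d(A, q) = 1/(A + (-1 + 1)) = 1/(A + 0) = 1/A)
C = 17 (C = 2 + 15 = 17)
1/((C*d(-6, 7))*(-38) + 89661) = 1/((17/(-6))*(-38) + 89661) = 1/((17*(-⅙))*(-38) + 89661) = 1/(-17/6*(-38) + 89661) = 1/(323/3 + 89661) = 1/(269306/3) = 3/269306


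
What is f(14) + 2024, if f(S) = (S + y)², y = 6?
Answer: 2424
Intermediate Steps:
f(S) = (6 + S)² (f(S) = (S + 6)² = (6 + S)²)
f(14) + 2024 = (6 + 14)² + 2024 = 20² + 2024 = 400 + 2024 = 2424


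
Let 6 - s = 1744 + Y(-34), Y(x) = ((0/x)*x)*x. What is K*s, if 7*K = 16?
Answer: -27808/7 ≈ -3972.6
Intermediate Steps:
K = 16/7 (K = (⅐)*16 = 16/7 ≈ 2.2857)
Y(x) = 0 (Y(x) = (0*x)*x = 0*x = 0)
s = -1738 (s = 6 - (1744 + 0) = 6 - 1*1744 = 6 - 1744 = -1738)
K*s = (16/7)*(-1738) = -27808/7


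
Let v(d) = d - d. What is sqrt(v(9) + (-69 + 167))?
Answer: 7*sqrt(2) ≈ 9.8995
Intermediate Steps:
v(d) = 0
sqrt(v(9) + (-69 + 167)) = sqrt(0 + (-69 + 167)) = sqrt(0 + 98) = sqrt(98) = 7*sqrt(2)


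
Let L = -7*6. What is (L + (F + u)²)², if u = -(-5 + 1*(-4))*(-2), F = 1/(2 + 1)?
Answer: 5909761/81 ≈ 72960.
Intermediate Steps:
F = ⅓ (F = 1/3 = ⅓ ≈ 0.33333)
L = -42
u = -18 (u = -(-5 - 4)*(-2) = -1*(-9)*(-2) = 9*(-2) = -18)
(L + (F + u)²)² = (-42 + (⅓ - 18)²)² = (-42 + (-53/3)²)² = (-42 + 2809/9)² = (2431/9)² = 5909761/81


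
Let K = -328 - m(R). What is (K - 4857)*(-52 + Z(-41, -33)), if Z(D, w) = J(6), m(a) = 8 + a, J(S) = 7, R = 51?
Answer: 235980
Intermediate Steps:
Z(D, w) = 7
K = -387 (K = -328 - (8 + 51) = -328 - 1*59 = -328 - 59 = -387)
(K - 4857)*(-52 + Z(-41, -33)) = (-387 - 4857)*(-52 + 7) = -5244*(-45) = 235980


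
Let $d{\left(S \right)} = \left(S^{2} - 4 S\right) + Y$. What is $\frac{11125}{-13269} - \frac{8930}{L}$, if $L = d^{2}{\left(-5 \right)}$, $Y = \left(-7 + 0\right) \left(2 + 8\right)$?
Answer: $- \frac{25089059}{1658625} \approx -15.126$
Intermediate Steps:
$Y = -70$ ($Y = \left(-7\right) 10 = -70$)
$d{\left(S \right)} = -70 + S^{2} - 4 S$ ($d{\left(S \right)} = \left(S^{2} - 4 S\right) - 70 = -70 + S^{2} - 4 S$)
$L = 625$ ($L = \left(-70 + \left(-5\right)^{2} - -20\right)^{2} = \left(-70 + 25 + 20\right)^{2} = \left(-25\right)^{2} = 625$)
$\frac{11125}{-13269} - \frac{8930}{L} = \frac{11125}{-13269} - \frac{8930}{625} = 11125 \left(- \frac{1}{13269}\right) - \frac{1786}{125} = - \frac{11125}{13269} - \frac{1786}{125} = - \frac{25089059}{1658625}$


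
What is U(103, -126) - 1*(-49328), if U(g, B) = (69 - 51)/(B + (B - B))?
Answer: 345295/7 ≈ 49328.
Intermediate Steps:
U(g, B) = 18/B (U(g, B) = 18/(B + 0) = 18/B)
U(103, -126) - 1*(-49328) = 18/(-126) - 1*(-49328) = 18*(-1/126) + 49328 = -1/7 + 49328 = 345295/7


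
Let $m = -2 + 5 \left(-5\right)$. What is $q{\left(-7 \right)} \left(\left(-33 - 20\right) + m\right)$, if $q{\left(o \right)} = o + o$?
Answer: $1120$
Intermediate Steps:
$m = -27$ ($m = -2 - 25 = -27$)
$q{\left(o \right)} = 2 o$
$q{\left(-7 \right)} \left(\left(-33 - 20\right) + m\right) = 2 \left(-7\right) \left(\left(-33 - 20\right) - 27\right) = - 14 \left(-53 - 27\right) = \left(-14\right) \left(-80\right) = 1120$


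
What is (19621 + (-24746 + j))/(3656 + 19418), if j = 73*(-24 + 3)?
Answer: -3329/11537 ≈ -0.28855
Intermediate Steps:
j = -1533 (j = 73*(-21) = -1533)
(19621 + (-24746 + j))/(3656 + 19418) = (19621 + (-24746 - 1533))/(3656 + 19418) = (19621 - 26279)/23074 = -6658*1/23074 = -3329/11537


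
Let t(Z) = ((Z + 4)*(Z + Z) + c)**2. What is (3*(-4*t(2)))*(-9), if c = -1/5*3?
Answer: 1478412/25 ≈ 59137.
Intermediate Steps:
c = -3/5 (c = -1*1/5*3 = -1/5*3 = -3/5 ≈ -0.60000)
t(Z) = (-3/5 + 2*Z*(4 + Z))**2 (t(Z) = ((Z + 4)*(Z + Z) - 3/5)**2 = ((4 + Z)*(2*Z) - 3/5)**2 = (2*Z*(4 + Z) - 3/5)**2 = (-3/5 + 2*Z*(4 + Z))**2)
(3*(-4*t(2)))*(-9) = (3*(-4*(-3 + 10*2**2 + 40*2)**2/25))*(-9) = (3*(-4*(-3 + 10*4 + 80)**2/25))*(-9) = (3*(-4*(-3 + 40 + 80)**2/25))*(-9) = (3*(-4*117**2/25))*(-9) = (3*(-4*13689/25))*(-9) = (3*(-54756/25))*(-9) = -164268/25*(-9) = 1478412/25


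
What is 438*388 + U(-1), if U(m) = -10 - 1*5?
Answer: 169929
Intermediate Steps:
U(m) = -15 (U(m) = -10 - 5 = -15)
438*388 + U(-1) = 438*388 - 15 = 169944 - 15 = 169929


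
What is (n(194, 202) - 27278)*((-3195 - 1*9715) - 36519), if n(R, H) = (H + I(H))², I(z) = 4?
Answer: -749244782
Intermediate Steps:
n(R, H) = (4 + H)² (n(R, H) = (H + 4)² = (4 + H)²)
(n(194, 202) - 27278)*((-3195 - 1*9715) - 36519) = ((4 + 202)² - 27278)*((-3195 - 1*9715) - 36519) = (206² - 27278)*((-3195 - 9715) - 36519) = (42436 - 27278)*(-12910 - 36519) = 15158*(-49429) = -749244782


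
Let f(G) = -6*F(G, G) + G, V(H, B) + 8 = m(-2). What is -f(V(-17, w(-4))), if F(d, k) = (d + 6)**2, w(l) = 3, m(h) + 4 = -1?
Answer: 307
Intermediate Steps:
m(h) = -5 (m(h) = -4 - 1 = -5)
V(H, B) = -13 (V(H, B) = -8 - 5 = -13)
F(d, k) = (6 + d)**2
f(G) = G - 6*(6 + G)**2 (f(G) = -6*(6 + G)**2 + G = G - 6*(6 + G)**2)
-f(V(-17, w(-4))) = -(-13 - 6*(6 - 13)**2) = -(-13 - 6*(-7)**2) = -(-13 - 6*49) = -(-13 - 294) = -1*(-307) = 307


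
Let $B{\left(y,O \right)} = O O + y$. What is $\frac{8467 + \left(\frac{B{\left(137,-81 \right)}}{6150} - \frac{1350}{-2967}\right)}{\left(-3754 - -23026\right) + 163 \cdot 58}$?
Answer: $\frac{12877162318}{43680396525} \approx 0.2948$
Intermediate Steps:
$B{\left(y,O \right)} = y + O^{2}$ ($B{\left(y,O \right)} = O^{2} + y = y + O^{2}$)
$\frac{8467 + \left(\frac{B{\left(137,-81 \right)}}{6150} - \frac{1350}{-2967}\right)}{\left(-3754 - -23026\right) + 163 \cdot 58} = \frac{8467 - \left(- \frac{450}{989} - \frac{137 + \left(-81\right)^{2}}{6150}\right)}{\left(-3754 - -23026\right) + 163 \cdot 58} = \frac{8467 - \left(- \frac{450}{989} - \left(137 + 6561\right) \frac{1}{6150}\right)}{\left(-3754 + 23026\right) + 9454} = \frac{8467 + \left(6698 \cdot \frac{1}{6150} + \frac{450}{989}\right)}{19272 + 9454} = \frac{8467 + \left(\frac{3349}{3075} + \frac{450}{989}\right)}{28726} = \left(8467 + \frac{4695911}{3041175}\right) \frac{1}{28726} = \frac{25754324636}{3041175} \cdot \frac{1}{28726} = \frac{12877162318}{43680396525}$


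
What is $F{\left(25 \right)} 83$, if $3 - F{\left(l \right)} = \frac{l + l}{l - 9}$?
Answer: $- \frac{83}{8} \approx -10.375$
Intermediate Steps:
$F{\left(l \right)} = 3 - \frac{2 l}{-9 + l}$ ($F{\left(l \right)} = 3 - \frac{l + l}{l - 9} = 3 - \frac{2 l}{-9 + l}$)
$F{\left(25 \right)} 83 = \frac{-27 + 25}{-9 + 25} \cdot 83 = \frac{1}{16} \left(-2\right) 83 = \left(- \frac{1}{8}\right) 83 = - \frac{83}{8}$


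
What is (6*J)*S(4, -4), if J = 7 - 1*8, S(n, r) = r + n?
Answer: 0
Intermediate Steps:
S(n, r) = n + r
J = -1 (J = 7 - 8 = -1)
(6*J)*S(4, -4) = (6*(-1))*(4 - 4) = -6*0 = 0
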